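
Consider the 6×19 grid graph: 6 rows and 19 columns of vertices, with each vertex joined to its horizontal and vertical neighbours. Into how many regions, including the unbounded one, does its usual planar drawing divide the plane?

The grid has V = 6·19 = 114 vertices and E = 6·18 + 19·5 = 203 edges.
F = 2 − V + E = 2 − 114 + 203 = 91.

91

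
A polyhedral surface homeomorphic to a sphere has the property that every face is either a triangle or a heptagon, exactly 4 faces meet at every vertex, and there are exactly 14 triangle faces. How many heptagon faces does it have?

2

Let x be the number of heptagons; then F = 14 + x.
Edge–face incidences: 2E = 3·14 + 7·x = 42 + 7x.
Every vertex has degree 4, so 4V = 2E.
Euler: V − E + F = 2 ⇒ (2E)/4 − E + (14 + x) = 2.
Multiply by 8: 2·(2E) − 4·(2E) + 8·(14 + x) = 16, i.e. 112 + 8x − 2·(42 + 7x) = 16.
Collecting terms: −6x + 28 = 16, so −6x = −12, so x = 2.
Then 2E = 42 + 7·2 = 56, so E = 28, V = 2E/4 = 14, F = 14 + 2 = 16.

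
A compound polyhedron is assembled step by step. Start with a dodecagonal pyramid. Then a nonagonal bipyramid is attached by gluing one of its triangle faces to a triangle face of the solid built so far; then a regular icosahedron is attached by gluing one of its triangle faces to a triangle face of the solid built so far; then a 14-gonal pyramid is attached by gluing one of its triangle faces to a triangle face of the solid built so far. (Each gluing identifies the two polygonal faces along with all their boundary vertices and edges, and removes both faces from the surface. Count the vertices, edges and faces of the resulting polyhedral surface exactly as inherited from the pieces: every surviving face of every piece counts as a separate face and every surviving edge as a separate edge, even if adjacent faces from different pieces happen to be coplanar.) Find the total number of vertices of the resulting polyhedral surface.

A dodecagonal pyramid: V=13, E=24, F=13.
Attach a nonagonal bipyramid (V=11, E=27, F=18) along a 3-gon: merge 3 vertices and 3 edges, delete both glued faces → V=21, E=48, F=29.
Attach a regular icosahedron (V=12, E=30, F=20) along a 3-gon: merge 3 vertices and 3 edges, delete both glued faces → V=30, E=75, F=47.
Attach a 14-gonal pyramid (V=15, E=28, F=15) along a 3-gon: merge 3 vertices and 3 edges, delete both glued faces → V=42, E=100, F=60.
Check: V − E + F = 42 − 100 + 60 = 2.

42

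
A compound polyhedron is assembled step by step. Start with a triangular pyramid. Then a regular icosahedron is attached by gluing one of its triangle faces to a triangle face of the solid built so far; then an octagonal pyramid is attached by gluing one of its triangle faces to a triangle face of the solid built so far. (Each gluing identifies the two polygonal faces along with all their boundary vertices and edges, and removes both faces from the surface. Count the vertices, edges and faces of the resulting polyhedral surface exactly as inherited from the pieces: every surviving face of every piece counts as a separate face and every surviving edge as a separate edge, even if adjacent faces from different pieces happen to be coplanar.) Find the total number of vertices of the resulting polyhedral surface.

19

A triangular pyramid: V=4, E=6, F=4.
Attach a regular icosahedron (V=12, E=30, F=20) along a 3-gon: merge 3 vertices and 3 edges, delete both glued faces → V=13, E=33, F=22.
Attach an octagonal pyramid (V=9, E=16, F=9) along a 3-gon: merge 3 vertices and 3 edges, delete both glued faces → V=19, E=46, F=29.
Check: V − E + F = 19 − 46 + 29 = 2.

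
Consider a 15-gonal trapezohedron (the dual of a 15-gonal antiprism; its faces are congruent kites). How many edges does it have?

The n-trapezohedron (dual of the n-antiprism) has V = 2·15 + 2 = 32, E = 4·15 = 60, F = 2·15 = 30.

60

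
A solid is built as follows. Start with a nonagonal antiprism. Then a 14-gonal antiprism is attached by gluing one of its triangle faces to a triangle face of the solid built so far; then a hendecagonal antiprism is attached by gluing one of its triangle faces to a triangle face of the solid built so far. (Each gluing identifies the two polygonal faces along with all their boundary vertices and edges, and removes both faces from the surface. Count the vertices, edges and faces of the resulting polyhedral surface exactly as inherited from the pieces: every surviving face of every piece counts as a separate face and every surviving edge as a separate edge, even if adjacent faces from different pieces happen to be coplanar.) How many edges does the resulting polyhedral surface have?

A nonagonal antiprism: V=18, E=36, F=20.
Attach a 14-gonal antiprism (V=28, E=56, F=30) along a 3-gon: merge 3 vertices and 3 edges, delete both glued faces → V=43, E=89, F=48.
Attach a hendecagonal antiprism (V=22, E=44, F=24) along a 3-gon: merge 3 vertices and 3 edges, delete both glued faces → V=62, E=130, F=70.
Check: V − E + F = 62 − 130 + 70 = 2.

130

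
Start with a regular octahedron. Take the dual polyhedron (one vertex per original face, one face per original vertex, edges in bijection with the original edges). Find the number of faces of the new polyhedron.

The base solid has V = 6, E = 12, F = 8.
The dual swaps V and F and preserves E: V′ = F = 8, E′ = E = 12, F′ = V = 6.

6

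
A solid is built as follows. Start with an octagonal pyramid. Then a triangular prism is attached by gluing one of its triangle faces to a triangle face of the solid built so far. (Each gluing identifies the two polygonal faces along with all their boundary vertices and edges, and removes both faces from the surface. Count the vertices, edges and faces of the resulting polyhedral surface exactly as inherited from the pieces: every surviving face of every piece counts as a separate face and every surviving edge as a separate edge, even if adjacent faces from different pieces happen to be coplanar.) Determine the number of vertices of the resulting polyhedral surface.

12

An octagonal pyramid: V=9, E=16, F=9.
Attach a triangular prism (V=6, E=9, F=5) along a 3-gon: merge 3 vertices and 3 edges, delete both glued faces → V=12, E=22, F=12.
Check: V − E + F = 12 − 22 + 12 = 2.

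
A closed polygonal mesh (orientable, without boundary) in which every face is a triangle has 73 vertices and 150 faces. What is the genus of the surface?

Every face is a triangle, so 2E = 3·150 = 450, giving E = 225.
χ = V − E + F = 73 − 225 + 150 = -2.
For a closed orientable surface χ = 2 − 2g, so g = (2 − (-2))/2 = 2.

2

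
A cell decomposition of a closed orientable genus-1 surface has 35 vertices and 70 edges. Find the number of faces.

35

For a closed orientable surface of genus 1, χ = 2 − 2·1 = 0.
F = 0 − V + E = 0 − 35 + 70 = 35.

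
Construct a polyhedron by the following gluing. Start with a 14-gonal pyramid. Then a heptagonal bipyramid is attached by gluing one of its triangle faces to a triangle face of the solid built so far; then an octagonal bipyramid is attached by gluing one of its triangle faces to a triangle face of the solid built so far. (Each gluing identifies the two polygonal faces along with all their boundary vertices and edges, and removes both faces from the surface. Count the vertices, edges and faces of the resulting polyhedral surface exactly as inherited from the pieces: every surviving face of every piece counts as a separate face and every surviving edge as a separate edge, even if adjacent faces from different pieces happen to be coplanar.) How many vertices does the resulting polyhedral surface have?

28

A 14-gonal pyramid: V=15, E=28, F=15.
Attach a heptagonal bipyramid (V=9, E=21, F=14) along a 3-gon: merge 3 vertices and 3 edges, delete both glued faces → V=21, E=46, F=27.
Attach an octagonal bipyramid (V=10, E=24, F=16) along a 3-gon: merge 3 vertices and 3 edges, delete both glued faces → V=28, E=67, F=41.
Check: V − E + F = 28 − 67 + 41 = 2.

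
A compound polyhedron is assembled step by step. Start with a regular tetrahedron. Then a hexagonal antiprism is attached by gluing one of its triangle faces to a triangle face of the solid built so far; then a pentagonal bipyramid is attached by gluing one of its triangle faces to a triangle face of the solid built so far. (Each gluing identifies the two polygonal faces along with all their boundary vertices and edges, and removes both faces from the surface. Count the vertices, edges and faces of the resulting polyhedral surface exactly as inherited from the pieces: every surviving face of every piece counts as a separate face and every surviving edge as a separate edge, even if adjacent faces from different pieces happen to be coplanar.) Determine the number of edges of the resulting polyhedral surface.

A regular tetrahedron: V=4, E=6, F=4.
Attach a hexagonal antiprism (V=12, E=24, F=14) along a 3-gon: merge 3 vertices and 3 edges, delete both glued faces → V=13, E=27, F=16.
Attach a pentagonal bipyramid (V=7, E=15, F=10) along a 3-gon: merge 3 vertices and 3 edges, delete both glued faces → V=17, E=39, F=24.
Check: V − E + F = 17 − 39 + 24 = 2.

39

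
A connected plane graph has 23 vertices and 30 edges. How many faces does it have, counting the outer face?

Euler's formula for a connected plane graph: V − E + F = 2, so F = 2 − 23 + 30 = 9.

9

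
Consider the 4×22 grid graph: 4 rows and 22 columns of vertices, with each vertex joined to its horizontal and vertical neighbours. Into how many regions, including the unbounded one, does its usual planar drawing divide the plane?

64

The grid has V = 4·22 = 88 vertices and E = 4·21 + 22·3 = 150 edges.
F = 2 − V + E = 2 − 88 + 150 = 64.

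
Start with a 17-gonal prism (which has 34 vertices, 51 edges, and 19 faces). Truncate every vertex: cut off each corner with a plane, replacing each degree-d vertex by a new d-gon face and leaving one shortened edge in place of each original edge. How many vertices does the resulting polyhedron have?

Truncation replaces each original edge-end by a new vertex, so V′ = 2E = 102.
Each original edge survives, and each old vertex of degree d contributes d new edges; summing degrees gives Σd = 2E, so E′ = E + 2E = 3E = 153.
Each original face survives and each original vertex becomes one new face: F′ = F + V = 53.

102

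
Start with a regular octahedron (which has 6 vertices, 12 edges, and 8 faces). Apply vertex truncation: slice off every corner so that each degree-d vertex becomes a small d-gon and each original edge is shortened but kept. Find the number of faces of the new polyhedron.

Truncation replaces each original edge-end by a new vertex, so V′ = 2E = 24.
Each original edge survives, and each old vertex of degree d contributes d new edges; summing degrees gives Σd = 2E, so E′ = E + 2E = 3E = 36.
Each original face survives and each original vertex becomes one new face: F′ = F + V = 14.

14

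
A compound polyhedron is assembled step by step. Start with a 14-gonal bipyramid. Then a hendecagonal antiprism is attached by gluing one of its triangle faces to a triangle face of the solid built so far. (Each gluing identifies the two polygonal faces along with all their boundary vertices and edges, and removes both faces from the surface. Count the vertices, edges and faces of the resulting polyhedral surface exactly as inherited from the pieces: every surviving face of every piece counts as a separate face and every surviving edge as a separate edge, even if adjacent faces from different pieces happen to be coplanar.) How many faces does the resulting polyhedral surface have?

50

A 14-gonal bipyramid: V=16, E=42, F=28.
Attach a hendecagonal antiprism (V=22, E=44, F=24) along a 3-gon: merge 3 vertices and 3 edges, delete both glued faces → V=35, E=83, F=50.
Check: V − E + F = 35 − 83 + 50 = 2.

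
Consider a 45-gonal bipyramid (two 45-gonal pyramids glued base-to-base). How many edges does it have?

135

A bipyramid over an n-gon has 2n triangular faces and n + 2 vertices: V = 45 + 2 = 47, E = 3·45 = 135, F = 2·45 = 90.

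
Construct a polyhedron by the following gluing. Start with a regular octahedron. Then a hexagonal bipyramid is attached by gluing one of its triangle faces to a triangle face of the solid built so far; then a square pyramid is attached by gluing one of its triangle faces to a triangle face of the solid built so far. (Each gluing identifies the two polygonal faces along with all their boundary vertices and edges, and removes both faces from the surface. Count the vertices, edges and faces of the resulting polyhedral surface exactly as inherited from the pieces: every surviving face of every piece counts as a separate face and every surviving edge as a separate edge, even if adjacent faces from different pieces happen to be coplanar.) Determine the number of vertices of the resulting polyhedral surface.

13

A regular octahedron: V=6, E=12, F=8.
Attach a hexagonal bipyramid (V=8, E=18, F=12) along a 3-gon: merge 3 vertices and 3 edges, delete both glued faces → V=11, E=27, F=18.
Attach a square pyramid (V=5, E=8, F=5) along a 3-gon: merge 3 vertices and 3 edges, delete both glued faces → V=13, E=32, F=21.
Check: V − E + F = 13 − 32 + 21 = 2.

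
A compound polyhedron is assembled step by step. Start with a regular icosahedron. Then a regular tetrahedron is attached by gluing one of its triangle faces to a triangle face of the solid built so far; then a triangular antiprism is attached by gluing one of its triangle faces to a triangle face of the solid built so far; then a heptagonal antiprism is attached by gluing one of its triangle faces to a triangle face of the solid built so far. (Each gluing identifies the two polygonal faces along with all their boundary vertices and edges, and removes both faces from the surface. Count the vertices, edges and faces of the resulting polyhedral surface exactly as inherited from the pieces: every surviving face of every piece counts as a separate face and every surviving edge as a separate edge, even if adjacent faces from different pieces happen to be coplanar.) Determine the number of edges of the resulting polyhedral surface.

67

A regular icosahedron: V=12, E=30, F=20.
Attach a regular tetrahedron (V=4, E=6, F=4) along a 3-gon: merge 3 vertices and 3 edges, delete both glued faces → V=13, E=33, F=22.
Attach a triangular antiprism (V=6, E=12, F=8) along a 3-gon: merge 3 vertices and 3 edges, delete both glued faces → V=16, E=42, F=28.
Attach a heptagonal antiprism (V=14, E=28, F=16) along a 3-gon: merge 3 vertices and 3 edges, delete both glued faces → V=27, E=67, F=42.
Check: V − E + F = 27 − 67 + 42 = 2.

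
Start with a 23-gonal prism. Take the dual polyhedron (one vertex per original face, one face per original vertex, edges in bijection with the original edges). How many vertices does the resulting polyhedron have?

The base solid has V = 46, E = 69, F = 25.
The dual swaps V and F and preserves E: V′ = F = 25, E′ = E = 69, F′ = V = 46.

25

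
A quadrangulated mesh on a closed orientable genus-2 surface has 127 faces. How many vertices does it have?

χ = 2 − 2·2 = -2, and every face is a square so 4F = 2E.
E = 4·127/2 = 254. Then V = -2 + E − F = -2 + 254 − 127 = 125.

125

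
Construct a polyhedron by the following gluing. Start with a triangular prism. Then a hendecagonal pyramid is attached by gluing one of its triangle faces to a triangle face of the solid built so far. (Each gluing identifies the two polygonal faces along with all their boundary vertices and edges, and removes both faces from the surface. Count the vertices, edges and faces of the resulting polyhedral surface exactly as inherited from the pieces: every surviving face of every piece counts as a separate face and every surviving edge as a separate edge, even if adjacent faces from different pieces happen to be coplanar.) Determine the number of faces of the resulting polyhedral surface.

15

A triangular prism: V=6, E=9, F=5.
Attach a hendecagonal pyramid (V=12, E=22, F=12) along a 3-gon: merge 3 vertices and 3 edges, delete both glued faces → V=15, E=28, F=15.
Check: V − E + F = 15 − 28 + 15 = 2.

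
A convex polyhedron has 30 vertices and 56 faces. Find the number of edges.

Here V − E + F = 2.
E = V + F − (2) = 30 + 56 − (2) = 84.

84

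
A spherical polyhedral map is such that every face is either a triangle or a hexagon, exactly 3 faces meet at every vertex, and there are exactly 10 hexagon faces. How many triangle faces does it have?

4

Let x be the number of triangles; then F = 10 + x.
Edge–face incidences: 2E = 6·10 + 3·x = 60 + 3x.
Every vertex has degree 3, so 3V = 2E.
Euler: V − E + F = 2 ⇒ (2E)/3 − E + (10 + x) = 2.
Multiply by 6: 2·(2E) − 3·(2E) + 6·(10 + x) = 12, i.e. 60 + 6x − (60 + 3x) = 12.
Collecting terms: 3x = 12, so x = 4.
Then 2E = 60 + 3·4 = 72, so E = 36, V = 2E/3 = 24, F = 10 + 4 = 14.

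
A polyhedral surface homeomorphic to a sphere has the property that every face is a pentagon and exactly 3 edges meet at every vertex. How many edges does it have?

30

Each face has 5 edges and each edge borders two faces, so 2E = 5F.
Each vertex has degree 3, so 3V = 2E and hence V = 5F/3.
Euler: V − E + F = 2 ⇒ (5F/3) − (5F/2) + F = 2.
Multiply by 6: (10 − 15 + 6)F = 12, i.e. 1F = 12.
So F = 12, E = 5·12/2 = 30, V = 5·12/3 = 20.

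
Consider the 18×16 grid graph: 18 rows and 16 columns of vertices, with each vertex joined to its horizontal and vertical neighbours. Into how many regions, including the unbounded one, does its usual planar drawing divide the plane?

256

The grid has V = 18·16 = 288 vertices and E = 18·15 + 16·17 = 542 edges.
F = 2 − V + E = 2 − 288 + 542 = 256.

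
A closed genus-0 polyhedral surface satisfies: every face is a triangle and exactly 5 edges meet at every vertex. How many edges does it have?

30

Each face has 3 edges and each edge borders two faces, so 2E = 3F.
Each vertex has degree 5, so 5V = 2E and hence V = 3F/5.
Euler: V − E + F = 2 ⇒ (3F/5) − (3F/2) + F = 2.
Multiply by 10: (6 − 15 + 10)F = 20, i.e. 1F = 20.
So F = 20, E = 3·20/2 = 30, V = 3·20/5 = 12.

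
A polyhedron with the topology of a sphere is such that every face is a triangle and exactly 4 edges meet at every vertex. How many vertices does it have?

6

Each face has 3 edges and each edge borders two faces, so 2E = 3F.
Each vertex has degree 4, so 4V = 2E and hence V = 3F/4.
Euler: V − E + F = 2 ⇒ (3F/4) − (3F/2) + F = 2.
Multiply by 8: (6 − 12 + 8)F = 16, i.e. 2F = 16.
So F = 8, E = 3·8/2 = 12, V = 3·8/4 = 6.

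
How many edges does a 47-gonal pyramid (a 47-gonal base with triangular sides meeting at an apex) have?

A pyramid on an n-gon base has one n-gon and n triangles: V = 47 + 1 = 48, E = 2·47 = 94, F = 47 + 1 = 48.

94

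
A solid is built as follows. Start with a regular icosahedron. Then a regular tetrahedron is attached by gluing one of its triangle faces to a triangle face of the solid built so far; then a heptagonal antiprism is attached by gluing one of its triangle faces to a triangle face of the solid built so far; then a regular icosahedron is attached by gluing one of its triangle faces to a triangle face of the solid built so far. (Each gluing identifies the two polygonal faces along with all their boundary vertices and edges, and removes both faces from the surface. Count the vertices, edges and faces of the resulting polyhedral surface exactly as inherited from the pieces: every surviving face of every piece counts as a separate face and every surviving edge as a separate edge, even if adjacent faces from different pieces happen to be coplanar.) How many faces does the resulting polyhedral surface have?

A regular icosahedron: V=12, E=30, F=20.
Attach a regular tetrahedron (V=4, E=6, F=4) along a 3-gon: merge 3 vertices and 3 edges, delete both glued faces → V=13, E=33, F=22.
Attach a heptagonal antiprism (V=14, E=28, F=16) along a 3-gon: merge 3 vertices and 3 edges, delete both glued faces → V=24, E=58, F=36.
Attach a regular icosahedron (V=12, E=30, F=20) along a 3-gon: merge 3 vertices and 3 edges, delete both glued faces → V=33, E=85, F=54.
Check: V − E + F = 33 − 85 + 54 = 2.

54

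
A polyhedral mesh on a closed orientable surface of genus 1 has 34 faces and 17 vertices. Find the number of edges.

For a closed orientable surface of genus 1, χ = 2 − 2·1 = 0.
E = V + F − (0) = 17 + 34 − (0) = 51.

51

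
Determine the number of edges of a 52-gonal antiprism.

208

An antiprism on an n-gon has two n-gon caps and 2n triangles: V = 2·52 = 104, E = 4·52 = 208, F = 2·52 + 2 = 106.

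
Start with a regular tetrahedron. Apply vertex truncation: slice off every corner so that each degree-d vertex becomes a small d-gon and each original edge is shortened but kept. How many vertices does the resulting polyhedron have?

12

The base solid has V = 4, E = 6, F = 4.
Truncation replaces each original edge-end by a new vertex, so V′ = 2E = 12.
Each original edge survives, and each old vertex of degree d contributes d new edges; summing degrees gives Σd = 2E, so E′ = E + 2E = 3E = 18.
Each original face survives and each original vertex becomes one new face: F′ = F + V = 8.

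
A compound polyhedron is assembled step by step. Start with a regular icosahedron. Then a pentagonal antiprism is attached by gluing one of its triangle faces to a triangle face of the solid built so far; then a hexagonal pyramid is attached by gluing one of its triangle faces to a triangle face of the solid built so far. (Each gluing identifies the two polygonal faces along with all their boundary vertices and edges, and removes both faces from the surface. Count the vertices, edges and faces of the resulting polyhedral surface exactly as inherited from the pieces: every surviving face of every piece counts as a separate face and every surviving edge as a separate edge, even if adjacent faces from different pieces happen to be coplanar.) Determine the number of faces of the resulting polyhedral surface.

35

A regular icosahedron: V=12, E=30, F=20.
Attach a pentagonal antiprism (V=10, E=20, F=12) along a 3-gon: merge 3 vertices and 3 edges, delete both glued faces → V=19, E=47, F=30.
Attach a hexagonal pyramid (V=7, E=12, F=7) along a 3-gon: merge 3 vertices and 3 edges, delete both glued faces → V=23, E=56, F=35.
Check: V − E + F = 23 − 56 + 35 = 2.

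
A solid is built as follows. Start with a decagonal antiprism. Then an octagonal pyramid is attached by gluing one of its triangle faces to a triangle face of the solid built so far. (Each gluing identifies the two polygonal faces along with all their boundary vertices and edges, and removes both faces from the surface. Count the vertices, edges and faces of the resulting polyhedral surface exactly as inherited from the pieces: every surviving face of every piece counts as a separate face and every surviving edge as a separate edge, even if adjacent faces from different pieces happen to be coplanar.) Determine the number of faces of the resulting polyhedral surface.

29

A decagonal antiprism: V=20, E=40, F=22.
Attach an octagonal pyramid (V=9, E=16, F=9) along a 3-gon: merge 3 vertices and 3 edges, delete both glued faces → V=26, E=53, F=29.
Check: V − E + F = 26 − 53 + 29 = 2.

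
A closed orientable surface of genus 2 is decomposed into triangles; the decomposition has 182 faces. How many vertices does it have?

89

χ = 2 − 2·2 = -2, and every face is a triangle so 3F = 2E.
E = 3·182/2 = 273. Then V = -2 + E − F = -2 + 273 − 182 = 89.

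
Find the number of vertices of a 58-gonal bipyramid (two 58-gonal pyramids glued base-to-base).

A bipyramid over an n-gon has 2n triangular faces and n + 2 vertices: V = 58 + 2 = 60, E = 3·58 = 174, F = 2·58 = 116.

60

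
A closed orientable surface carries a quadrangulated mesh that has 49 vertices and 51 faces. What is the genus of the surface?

Every face is a square, so 2E = 4·51 = 204, giving E = 102.
χ = V − E + F = 49 − 102 + 51 = -2.
For a closed orientable surface χ = 2 − 2g, so g = (2 − (-2))/2 = 2.

2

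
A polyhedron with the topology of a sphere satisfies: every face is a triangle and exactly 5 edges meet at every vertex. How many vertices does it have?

Each face has 3 edges and each edge borders two faces, so 2E = 3F.
Each vertex has degree 5, so 5V = 2E and hence V = 3F/5.
Euler: V − E + F = 2 ⇒ (3F/5) − (3F/2) + F = 2.
Multiply by 10: (6 − 15 + 10)F = 20, i.e. 1F = 20.
So F = 20, E = 3·20/2 = 30, V = 3·20/5 = 12.

12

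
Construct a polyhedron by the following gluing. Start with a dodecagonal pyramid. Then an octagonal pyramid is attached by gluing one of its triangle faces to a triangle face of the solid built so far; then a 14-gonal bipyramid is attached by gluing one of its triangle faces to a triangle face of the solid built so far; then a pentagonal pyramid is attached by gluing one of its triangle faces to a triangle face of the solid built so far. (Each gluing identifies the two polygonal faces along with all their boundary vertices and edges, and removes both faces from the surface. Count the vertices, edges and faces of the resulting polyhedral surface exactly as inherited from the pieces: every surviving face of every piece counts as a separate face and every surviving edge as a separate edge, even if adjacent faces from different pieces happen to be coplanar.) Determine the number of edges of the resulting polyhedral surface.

83

A dodecagonal pyramid: V=13, E=24, F=13.
Attach an octagonal pyramid (V=9, E=16, F=9) along a 3-gon: merge 3 vertices and 3 edges, delete both glued faces → V=19, E=37, F=20.
Attach a 14-gonal bipyramid (V=16, E=42, F=28) along a 3-gon: merge 3 vertices and 3 edges, delete both glued faces → V=32, E=76, F=46.
Attach a pentagonal pyramid (V=6, E=10, F=6) along a 3-gon: merge 3 vertices and 3 edges, delete both glued faces → V=35, E=83, F=50.
Check: V − E + F = 35 − 83 + 50 = 2.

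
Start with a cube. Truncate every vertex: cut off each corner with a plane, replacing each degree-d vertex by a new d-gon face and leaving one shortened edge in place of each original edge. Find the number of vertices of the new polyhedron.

24

The base solid has V = 8, E = 12, F = 6.
Truncation replaces each original edge-end by a new vertex, so V′ = 2E = 24.
Each original edge survives, and each old vertex of degree d contributes d new edges; summing degrees gives Σd = 2E, so E′ = E + 2E = 3E = 36.
Each original face survives and each original vertex becomes one new face: F′ = F + V = 14.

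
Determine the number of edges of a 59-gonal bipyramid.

A bipyramid over an n-gon has 2n triangular faces and n + 2 vertices: V = 59 + 2 = 61, E = 3·59 = 177, F = 2·59 = 118.
Check: V − E + F = 61 − 177 + 118 = 2.

177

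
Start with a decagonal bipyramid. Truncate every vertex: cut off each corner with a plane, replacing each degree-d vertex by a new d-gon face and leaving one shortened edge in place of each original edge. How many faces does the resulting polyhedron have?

32

The base solid has V = 12, E = 30, F = 20.
Truncation replaces each original edge-end by a new vertex, so V′ = 2E = 60.
Each original edge survives, and each old vertex of degree d contributes d new edges; summing degrees gives Σd = 2E, so E′ = E + 2E = 3E = 90.
Each original face survives and each original vertex becomes one new face: F′ = F + V = 32.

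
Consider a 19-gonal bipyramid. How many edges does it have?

57

A bipyramid over an n-gon has 2n triangular faces and n + 2 vertices: V = 19 + 2 = 21, E = 3·19 = 57, F = 2·19 = 38.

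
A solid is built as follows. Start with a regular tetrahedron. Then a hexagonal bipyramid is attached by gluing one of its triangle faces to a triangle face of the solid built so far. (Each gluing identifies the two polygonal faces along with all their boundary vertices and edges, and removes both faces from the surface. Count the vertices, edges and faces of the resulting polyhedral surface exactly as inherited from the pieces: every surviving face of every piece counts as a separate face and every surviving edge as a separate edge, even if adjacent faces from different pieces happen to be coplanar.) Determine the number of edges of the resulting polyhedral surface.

A regular tetrahedron: V=4, E=6, F=4.
Attach a hexagonal bipyramid (V=8, E=18, F=12) along a 3-gon: merge 3 vertices and 3 edges, delete both glued faces → V=9, E=21, F=14.
Check: V − E + F = 9 − 21 + 14 = 2.

21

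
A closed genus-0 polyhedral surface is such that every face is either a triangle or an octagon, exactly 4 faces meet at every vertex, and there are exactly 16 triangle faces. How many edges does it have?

Let x be the number of octagons; then F = 16 + x.
Edge–face incidences: 2E = 3·16 + 8·x = 48 + 8x.
Every vertex has degree 4, so 4V = 2E.
Euler: V − E + F = 2 ⇒ (2E)/4 − E + (16 + x) = 2.
Multiply by 8: 2·(2E) − 4·(2E) + 8·(16 + x) = 16, i.e. 128 + 8x − 2·(48 + 8x) = 16.
Collecting terms: −8x + 32 = 16, so −8x = −16, so x = 2.
Then 2E = 48 + 8·2 = 64, so E = 32, V = 2E/4 = 16, F = 16 + 2 = 18.

32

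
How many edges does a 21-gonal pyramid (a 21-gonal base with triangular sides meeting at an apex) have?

A pyramid on an n-gon base has one n-gon and n triangles: V = 21 + 1 = 22, E = 2·21 = 42, F = 21 + 1 = 22.

42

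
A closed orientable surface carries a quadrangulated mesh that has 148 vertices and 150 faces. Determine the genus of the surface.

2

Every face is a square, so 2E = 4·150 = 600, giving E = 300.
χ = V − E + F = 148 − 300 + 150 = -2.
For a closed orientable surface χ = 2 − 2g, so g = (2 − (-2))/2 = 2.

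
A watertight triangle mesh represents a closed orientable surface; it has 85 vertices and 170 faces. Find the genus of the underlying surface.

1

Every face is a triangle, so 2E = 3·170 = 510, giving E = 255.
χ = V − E + F = 85 − 255 + 170 = 0.
For a closed orientable surface χ = 2 − 2g, so g = (2 − (0))/2 = 1.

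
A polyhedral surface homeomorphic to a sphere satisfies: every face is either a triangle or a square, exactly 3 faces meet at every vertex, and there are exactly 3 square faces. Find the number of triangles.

2

Let x be the number of triangles; then F = 3 + x.
Edge–face incidences: 2E = 4·3 + 3·x = 12 + 3x.
Every vertex has degree 3, so 3V = 2E.
Euler: V − E + F = 2 ⇒ (2E)/3 − E + (3 + x) = 2.
Multiply by 6: 2·(2E) − 3·(2E) + 6·(3 + x) = 12, i.e. 18 + 6x − (12 + 3x) = 12.
Collecting terms: 3x + 6 = 12, so 3x = 6, so x = 2.
Then 2E = 12 + 3·2 = 18, so E = 9, V = 2E/3 = 6, F = 3 + 2 = 5.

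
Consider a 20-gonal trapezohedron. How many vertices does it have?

The n-trapezohedron (dual of the n-antiprism) has V = 2·20 + 2 = 42, E = 4·20 = 80, F = 2·20 = 40.

42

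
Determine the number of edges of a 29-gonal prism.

87

A prism on an n-gon has two n-gon bases and n rectangular sides: V = 2·29 = 58, E = 3·29 = 87, F = 29 + 2 = 31.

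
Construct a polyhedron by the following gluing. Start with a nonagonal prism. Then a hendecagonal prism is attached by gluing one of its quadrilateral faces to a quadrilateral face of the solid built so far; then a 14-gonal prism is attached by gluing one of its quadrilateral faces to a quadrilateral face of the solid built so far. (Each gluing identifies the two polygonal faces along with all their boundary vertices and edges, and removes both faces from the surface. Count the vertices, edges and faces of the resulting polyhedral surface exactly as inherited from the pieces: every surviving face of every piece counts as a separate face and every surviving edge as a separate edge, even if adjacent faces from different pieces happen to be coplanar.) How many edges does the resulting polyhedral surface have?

94

A nonagonal prism: V=18, E=27, F=11.
Attach a hendecagonal prism (V=22, E=33, F=13) along a 4-gon: merge 4 vertices and 4 edges, delete both glued faces → V=36, E=56, F=22.
Attach a 14-gonal prism (V=28, E=42, F=16) along a 4-gon: merge 4 vertices and 4 edges, delete both glued faces → V=60, E=94, F=36.
Check: V − E + F = 60 − 94 + 36 = 2.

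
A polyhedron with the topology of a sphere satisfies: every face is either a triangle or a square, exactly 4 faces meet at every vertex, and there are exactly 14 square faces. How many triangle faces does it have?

8

Let x be the number of triangles; then F = 14 + x.
Edge–face incidences: 2E = 4·14 + 3·x = 56 + 3x.
Every vertex has degree 4, so 4V = 2E.
Euler: V − E + F = 2 ⇒ (2E)/4 − E + (14 + x) = 2.
Multiply by 8: 2·(2E) − 4·(2E) + 8·(14 + x) = 16, i.e. 112 + 8x − 2·(56 + 3x) = 16.
Collecting terms: 2x = 16, so x = 8.
Then 2E = 56 + 3·8 = 80, so E = 40, V = 2E/4 = 20, F = 14 + 8 = 22.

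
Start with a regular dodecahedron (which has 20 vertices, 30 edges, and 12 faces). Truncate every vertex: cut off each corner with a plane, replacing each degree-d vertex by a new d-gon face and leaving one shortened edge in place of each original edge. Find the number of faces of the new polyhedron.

Truncation replaces each original edge-end by a new vertex, so V′ = 2E = 60.
Each original edge survives, and each old vertex of degree d contributes d new edges; summing degrees gives Σd = 2E, so E′ = E + 2E = 3E = 90.
Each original face survives and each original vertex becomes one new face: F′ = F + V = 32.

32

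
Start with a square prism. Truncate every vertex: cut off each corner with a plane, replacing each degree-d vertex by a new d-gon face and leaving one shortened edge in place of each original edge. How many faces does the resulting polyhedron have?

The base solid has V = 8, E = 12, F = 6.
Truncation replaces each original edge-end by a new vertex, so V′ = 2E = 24.
Each original edge survives, and each old vertex of degree d contributes d new edges; summing degrees gives Σd = 2E, so E′ = E + 2E = 3E = 36.
Each original face survives and each original vertex becomes one new face: F′ = F + V = 14.

14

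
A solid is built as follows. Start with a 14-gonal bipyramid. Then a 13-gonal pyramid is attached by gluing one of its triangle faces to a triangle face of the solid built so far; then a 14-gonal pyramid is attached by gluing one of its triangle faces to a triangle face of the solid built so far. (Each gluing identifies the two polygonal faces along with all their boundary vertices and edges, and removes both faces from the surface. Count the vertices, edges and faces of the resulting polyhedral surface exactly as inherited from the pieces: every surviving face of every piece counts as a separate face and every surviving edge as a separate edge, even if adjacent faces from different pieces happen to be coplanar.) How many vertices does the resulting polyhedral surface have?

39

A 14-gonal bipyramid: V=16, E=42, F=28.
Attach a 13-gonal pyramid (V=14, E=26, F=14) along a 3-gon: merge 3 vertices and 3 edges, delete both glued faces → V=27, E=65, F=40.
Attach a 14-gonal pyramid (V=15, E=28, F=15) along a 3-gon: merge 3 vertices and 3 edges, delete both glued faces → V=39, E=90, F=53.
Check: V − E + F = 39 − 90 + 53 = 2.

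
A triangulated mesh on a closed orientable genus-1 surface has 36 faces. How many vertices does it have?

χ = 2 − 2·1 = 0, and every face is a triangle so 3F = 2E.
E = 3·36/2 = 54. Then V = 0 + E − F = 0 + 54 − 36 = 18.

18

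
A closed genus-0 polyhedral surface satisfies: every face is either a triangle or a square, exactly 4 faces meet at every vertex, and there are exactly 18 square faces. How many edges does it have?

48

Let x be the number of triangles; then F = 18 + x.
Edge–face incidences: 2E = 4·18 + 3·x = 72 + 3x.
Every vertex has degree 4, so 4V = 2E.
Euler: V − E + F = 2 ⇒ (2E)/4 − E + (18 + x) = 2.
Multiply by 8: 2·(2E) − 4·(2E) + 8·(18 + x) = 16, i.e. 144 + 8x − 2·(72 + 3x) = 16.
Collecting terms: 2x = 16, so x = 8.
Then 2E = 72 + 3·8 = 96, so E = 48, V = 2E/4 = 24, F = 18 + 8 = 26.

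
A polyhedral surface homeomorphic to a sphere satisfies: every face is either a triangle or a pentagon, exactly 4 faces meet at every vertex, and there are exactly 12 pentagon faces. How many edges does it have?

Let x be the number of triangles; then F = 12 + x.
Edge–face incidences: 2E = 5·12 + 3·x = 60 + 3x.
Every vertex has degree 4, so 4V = 2E.
Euler: V − E + F = 2 ⇒ (2E)/4 − E + (12 + x) = 2.
Multiply by 8: 2·(2E) − 4·(2E) + 8·(12 + x) = 16, i.e. 96 + 8x − 2·(60 + 3x) = 16.
Collecting terms: 2x − 24 = 16, so 2x = 40, so x = 20.
Then 2E = 60 + 3·20 = 120, so E = 60, V = 2E/4 = 30, F = 12 + 20 = 32.

60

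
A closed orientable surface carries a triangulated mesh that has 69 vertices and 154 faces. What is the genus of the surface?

Every face is a triangle, so 2E = 3·154 = 462, giving E = 231.
χ = V − E + F = 69 − 231 + 154 = -8.
For a closed orientable surface χ = 2 − 2g, so g = (2 − (-8))/2 = 5.

5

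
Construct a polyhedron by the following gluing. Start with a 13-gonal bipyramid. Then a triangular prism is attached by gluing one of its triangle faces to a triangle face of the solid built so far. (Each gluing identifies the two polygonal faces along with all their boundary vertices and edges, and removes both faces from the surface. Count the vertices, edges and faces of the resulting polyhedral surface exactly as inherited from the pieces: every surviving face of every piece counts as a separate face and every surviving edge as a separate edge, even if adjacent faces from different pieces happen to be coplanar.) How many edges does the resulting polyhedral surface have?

A 13-gonal bipyramid: V=15, E=39, F=26.
Attach a triangular prism (V=6, E=9, F=5) along a 3-gon: merge 3 vertices and 3 edges, delete both glued faces → V=18, E=45, F=29.
Check: V − E + F = 18 − 45 + 29 = 2.

45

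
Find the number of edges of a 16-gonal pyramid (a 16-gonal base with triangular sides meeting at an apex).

32

A pyramid on an n-gon base has one n-gon and n triangles: V = 16 + 1 = 17, E = 2·16 = 32, F = 16 + 1 = 17.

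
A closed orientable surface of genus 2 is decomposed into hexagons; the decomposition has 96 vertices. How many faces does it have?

χ = 2 − 2·2 = -2, and every face is a hexagon so 6F = 2E.
V − E + F = -2 with E = 6F/2 gives 96 − (6/2 − 1)·F = -2, so F = 49 and E = 147.

49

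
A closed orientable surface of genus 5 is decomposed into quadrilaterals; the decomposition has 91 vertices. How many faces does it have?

χ = 2 − 2·5 = -8, and every face is a square so 4F = 2E.
V − E + F = -8 with E = 4F/2 gives 91 − (4/2 − 1)·F = -8, so F = 99 and E = 198.

99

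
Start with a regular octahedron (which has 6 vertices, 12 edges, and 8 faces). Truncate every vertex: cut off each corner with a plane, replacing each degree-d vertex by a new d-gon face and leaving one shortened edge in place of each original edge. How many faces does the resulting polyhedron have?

Truncation replaces each original edge-end by a new vertex, so V′ = 2E = 24.
Each original edge survives, and each old vertex of degree d contributes d new edges; summing degrees gives Σd = 2E, so E′ = E + 2E = 3E = 36.
Each original face survives and each original vertex becomes one new face: F′ = F + V = 14.

14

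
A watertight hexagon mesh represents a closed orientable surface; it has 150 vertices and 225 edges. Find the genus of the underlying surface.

1

Every face is a hexagon and each edge borders two faces, so 6F = 2·225, giving F = 75.
χ = V − E + F = 150 − 225 + 75 = 0.
For a closed orientable surface χ = 2 − 2g, so g = (2 − (0))/2 = 1.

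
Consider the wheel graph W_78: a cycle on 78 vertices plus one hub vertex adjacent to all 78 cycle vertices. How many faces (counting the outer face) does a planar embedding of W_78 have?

W_78 has V = 78 + 1 = 79 vertices and E = 2·78 = 156 edges.
By Euler's formula F = 2 − V + E = 2 − 79 + 156 = 79.

79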